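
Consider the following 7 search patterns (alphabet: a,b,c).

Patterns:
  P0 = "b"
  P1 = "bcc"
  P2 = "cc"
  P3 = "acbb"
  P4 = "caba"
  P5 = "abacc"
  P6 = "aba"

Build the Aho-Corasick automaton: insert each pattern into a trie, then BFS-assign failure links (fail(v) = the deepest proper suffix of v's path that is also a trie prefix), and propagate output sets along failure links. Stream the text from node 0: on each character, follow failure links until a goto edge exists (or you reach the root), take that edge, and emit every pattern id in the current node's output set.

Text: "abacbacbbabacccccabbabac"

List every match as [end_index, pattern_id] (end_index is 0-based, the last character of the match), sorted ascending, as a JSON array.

Build:
Trie nodes:
  n0 'ε': a→6 b→1 c→4
  n1 'b': c→2  ←P0
  n2 'bc': c→3
  n3 'bcc': ·  ←P1
  n4 'c': a→10 c→5
  n5 'cc': ·  ←P2
  n6 'a': b→13 c→7
  n7 'ac': b→8
  n8 'acb': b→9
  n9 'acbb': ·  ←P3
  n10 'ca': b→11
  n11 'cab': a→12
  n12 'caba': ·  ←P4
  n13 'ab': a→14
  n14 'aba': c→15  ←P6
  n15 'abac': c→16
  n16 'abacc': ·  ←P5

Failure links (BFS by depth):
  fail(1) 'b': from fail(0)=0 chase 'b': 0 ⇒ 0;  out={0}∪out(0)={0}
  fail(4) 'c': from fail(0)=0 chase 'c': 0 ⇒ 0;  out=∅∪out(0)=∅
  fail(6) 'a': from fail(0)=0 chase 'a': 0 ⇒ 0;  out=∅∪out(0)=∅
  fail(2) 'bc': from fail(1)=0 chase 'c': 0 ⇒ 4;  out=∅∪out(4)=∅
  fail(5) 'cc': from fail(4)=0 chase 'c': 0 ⇒ 4;  out={2}∪out(4)={2}
  fail(7) 'ac': from fail(6)=0 chase 'c': 0 ⇒ 4;  out=∅∪out(4)=∅
  fail(10) 'ca': from fail(4)=0 chase 'a': 0 ⇒ 6;  out=∅∪out(6)=∅
  fail(13) 'ab': from fail(6)=0 chase 'b': 0 ⇒ 1;  out=∅∪out(1)={0}
  fail(3) 'bcc': from fail(2)=4 chase 'c': 4 ⇒ 5;  out={1}∪out(5)={1,2}
  fail(8) 'acb': from fail(7)=4 chase 'b': 4→0 ⇒ 1;  out=∅∪out(1)={0}
  fail(11) 'cab': from fail(10)=6 chase 'b': 6 ⇒ 13;  out=∅∪out(13)={0}
  fail(14) 'aba': from fail(13)=1 chase 'a': 1→0 ⇒ 6;  out={6}∪out(6)={6}
  fail(9) 'acbb': from fail(8)=1 chase 'b': 1→0 ⇒ 1;  out={3}∪out(1)={0,3}
  fail(12) 'caba': from fail(11)=13 chase 'a': 13 ⇒ 14;  out={4}∪out(14)={4,6}
  fail(15) 'abac': from fail(14)=6 chase 'c': 6 ⇒ 7;  out=∅∪out(7)=∅
  fail(16) 'abacc': from fail(15)=7 chase 'c': 7→4 ⇒ 5;  out={5}∪out(5)={2,5}

Text stream:
[0] read 'a'  n0⇒n6
[1] read 'b'  n6⇒n13  ** P0@[1:1]
[2] read 'a'  n13⇒n14  ** P6@[0:2]
[3] read 'c'  n14⇒n15
[4] read 'b'  n15⇒n8 (fail-walked)  ** P0@[4:4]
[5] read 'a'  n8⇒n6 (fail-walked)
[6] read 'c'  n6⇒n7
[7] read 'b'  n7⇒n8  ** P0@[7:7]
[8] read 'b'  n8⇒n9  ** P0@[8:8],P3@[5:8]
[9] read 'a'  n9⇒n6 (fail-walked)
[10] read 'b'  n6⇒n13  ** P0@[10:10]
[11] read 'a'  n13⇒n14  ** P6@[9:11]
[12] read 'c'  n14⇒n15
[13] read 'c'  n15⇒n16  ** P2@[12:13],P5@[9:13]
[14] read 'c'  n16⇒n5 (fail-walked)  ** P2@[13:14]
[15] read 'c'  n5⇒n5 (fail-walked)  ** P2@[14:15]
[16] read 'c'  n5⇒n5 (fail-walked)  ** P2@[15:16]
[17] read 'a'  n5⇒n10 (fail-walked)
[18] read 'b'  n10⇒n11  ** P0@[18:18]
[19] read 'b'  n11⇒n1 (fail-walked)  ** P0@[19:19]
[20] read 'a'  n1⇒n6 (fail-walked)
[21] read 'b'  n6⇒n13  ** P0@[21:21]
[22] read 'a'  n13⇒n14  ** P6@[20:22]
[23] read 'c'  n14⇒n15

All matches (sorted): [[1,0],[2,6],[4,0],[7,0],[8,0],[8,3],[10,0],[11,6],[13,2],[13,5],[14,2],[15,2],[16,2],[18,0],[19,0],[21,0],[22,6]]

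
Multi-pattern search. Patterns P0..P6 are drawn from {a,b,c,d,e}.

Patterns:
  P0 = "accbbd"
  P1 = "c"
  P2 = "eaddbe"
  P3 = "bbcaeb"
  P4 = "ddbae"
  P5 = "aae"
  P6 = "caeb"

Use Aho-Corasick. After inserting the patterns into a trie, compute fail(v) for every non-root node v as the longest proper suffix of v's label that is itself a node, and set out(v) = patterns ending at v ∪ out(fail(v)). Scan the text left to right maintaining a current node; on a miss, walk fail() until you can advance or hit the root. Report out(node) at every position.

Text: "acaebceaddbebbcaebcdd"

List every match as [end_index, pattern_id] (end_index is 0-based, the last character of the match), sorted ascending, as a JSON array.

Build automaton:
Trie nodes:
  0='ε' goto a→1 b→14 c→7 d→20 e→8
  1='a' goto a→25 c→2
  2='ac' goto c→3
  3='acc' goto b→4
  4='accb' goto b→5
  5='accbb' goto d→6
  6='accbbd' goto ·  ←P0
  7='c' goto a→27  ←P1
  8='e' goto a→9
  9='ea' goto d→10
  10='ead' goto d→11
  11='eadd' goto b→12
  12='eaddb' goto e→13
  13='eaddbe' goto ·  ←P2
  14='b' goto b→15
  15='bb' goto c→16
  16='bbc' goto a→17
  17='bbca' goto e→18
  18='bbcae' goto b→19
  19='bbcaeb' goto ·  ←P3
  20='d' goto d→21
  21='dd' goto b→22
  22='ddb' goto a→23
  23='ddba' goto e→24
  24='ddbae' goto ·  ←P4
  25='aa' goto e→26
  26='aae' goto ·  ←P5
  27='ca' goto e→28
  28='cae' goto b→29
  29='caeb' goto ·  ←P6

Failure links (BFS by depth):
  fail(1) 'a': from fail(0)=0 chase 'a': 0 ⇒ 0;  out=∅∪out(0)=∅
  fail(7) 'c': from fail(0)=0 chase 'c': 0 ⇒ 0;  out={1}∪out(0)={1}
  fail(8) 'e': from fail(0)=0 chase 'e': 0 ⇒ 0;  out=∅∪out(0)=∅
  fail(14) 'b': from fail(0)=0 chase 'b': 0 ⇒ 0;  out=∅∪out(0)=∅
  fail(20) 'd': from fail(0)=0 chase 'd': 0 ⇒ 0;  out=∅∪out(0)=∅
  fail(2) 'ac': from fail(1)=0 chase 'c': 0 ⇒ 7;  out=∅∪out(7)={1}
  fail(9) 'ea': from fail(8)=0 chase 'a': 0 ⇒ 1;  out=∅∪out(1)=∅
  fail(15) 'bb': from fail(14)=0 chase 'b': 0 ⇒ 14;  out=∅∪out(14)=∅
  fail(21) 'dd': from fail(20)=0 chase 'd': 0 ⇒ 20;  out=∅∪out(20)=∅
  fail(25) 'aa': from fail(1)=0 chase 'a': 0 ⇒ 1;  out=∅∪out(1)=∅
  fail(27) 'ca': from fail(7)=0 chase 'a': 0 ⇒ 1;  out=∅∪out(1)=∅
  fail(3) 'acc': from fail(2)=7 chase 'c': 7→0 ⇒ 7;  out=∅∪out(7)={1}
  fail(10) 'ead': from fail(9)=1 chase 'd': 1→0 ⇒ 20;  out=∅∪out(20)=∅
  fail(16) 'bbc': from fail(15)=14 chase 'c': 14→0 ⇒ 7;  out=∅∪out(7)={1}
  fail(22) 'ddb': from fail(21)=20 chase 'b': 20→0 ⇒ 14;  out=∅∪out(14)=∅
  fail(26) 'aae': from fail(25)=1 chase 'e': 1→0 ⇒ 8;  out={5}∪out(8)={5}
  fail(28) 'cae': from fail(27)=1 chase 'e': 1→0 ⇒ 8;  out=∅∪out(8)=∅
  fail(4) 'accb': from fail(3)=7 chase 'b': 7→0 ⇒ 14;  out=∅∪out(14)=∅
  fail(11) 'eadd': from fail(10)=20 chase 'd': 20 ⇒ 21;  out=∅∪out(21)=∅
  fail(17) 'bbca': from fail(16)=7 chase 'a': 7 ⇒ 27;  out=∅∪out(27)=∅
  fail(23) 'ddba': from fail(22)=14 chase 'a': 14→0 ⇒ 1;  out=∅∪out(1)=∅
  fail(29) 'caeb': from fail(28)=8 chase 'b': 8→0 ⇒ 14;  out={6}∪out(14)={6}
  fail(5) 'accbb': from fail(4)=14 chase 'b': 14 ⇒ 15;  out=∅∪out(15)=∅
  fail(12) 'eaddb': from fail(11)=21 chase 'b': 21 ⇒ 22;  out=∅∪out(22)=∅
  fail(18) 'bbcae': from fail(17)=27 chase 'e': 27 ⇒ 28;  out=∅∪out(28)=∅
  fail(24) 'ddbae': from fail(23)=1 chase 'e': 1→0 ⇒ 8;  out={4}∪out(8)={4}
  fail(6) 'accbbd': from fail(5)=15 chase 'd': 15→14→0 ⇒ 20;  out={0}∪out(20)={0}
  fail(13) 'eaddbe': from fail(12)=22 chase 'e': 22→14→0 ⇒ 8;  out={2}∪out(8)={2}
  fail(19) 'bbcaeb': from fail(18)=28 chase 'b': 28 ⇒ 29;  out={3}∪out(29)={3,6}

Text stream:
pos 0 'a': at 1
pos 1 'c': at 2  ** P1@[1:1]
pos 2 'a': at 27 ·f
pos 3 'e': at 28
pos 4 'b': at 29  ** P6@[1:4]
pos 5 'c': at 7 ·f  ** P1@[5:5]
pos 6 'e': at 8 ·f
pos 7 'a': at 9
pos 8 'd': at 10
pos 9 'd': at 11
pos 10 'b': at 12
pos 11 'e': at 13  ** P2@[6:11]
pos 12 'b': at 14 ·f
pos 13 'b': at 15
pos 14 'c': at 16  ** P1@[14:14]
pos 15 'a': at 17
pos 16 'e': at 18
pos 17 'b': at 19  ** P3@[12:17],P6@[14:17]
pos 18 'c': at 7 ·f  ** P1@[18:18]
pos 19 'd': at 20 ·f
pos 20 'd': at 21

All matches (sorted): [[1,1],[4,6],[5,1],[11,2],[14,1],[17,3],[17,6],[18,1]]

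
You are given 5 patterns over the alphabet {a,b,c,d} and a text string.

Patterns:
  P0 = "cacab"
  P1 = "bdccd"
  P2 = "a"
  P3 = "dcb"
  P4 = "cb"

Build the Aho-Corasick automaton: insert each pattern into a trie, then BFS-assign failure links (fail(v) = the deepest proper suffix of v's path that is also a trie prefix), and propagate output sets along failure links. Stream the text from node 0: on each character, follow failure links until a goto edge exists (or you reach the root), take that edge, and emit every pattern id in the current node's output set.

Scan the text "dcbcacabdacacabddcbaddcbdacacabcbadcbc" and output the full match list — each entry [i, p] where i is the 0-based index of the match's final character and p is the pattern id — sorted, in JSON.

Build:
Trie (insert patterns):
  n0 'ε': a→11 b→6 c→1 d→12
  n1 'c': a→2 b→15
  n2 'ca': c→3
  n3 'cac': a→4
  n4 'caca': b→5
  n5 'cacab': ·  [P0 ends]
  n6 'b': d→7
  n7 'bd': c→8
  n8 'bdc': c→9
  n9 'bdcc': d→10
  n10 'bdccd': ·  [P1 ends]
  n11 'a': ·  [P2 ends]
  n12 'd': c→13
  n13 'dc': b→14
  n14 'dcb': ·  [P3 ends]
  n15 'cb': ·  [P4 ends]

Failure links (BFS by depth):
  fail(1) 'c': from fail(0)=0 chase 'c': 0 ⇒ 0;  out=∅∪out(0)=∅
  fail(6) 'b': from fail(0)=0 chase 'b': 0 ⇒ 0;  out=∅∪out(0)=∅
  fail(11) 'a': from fail(0)=0 chase 'a': 0 ⇒ 0;  out={2}∪out(0)={2}
  fail(12) 'd': from fail(0)=0 chase 'd': 0 ⇒ 0;  out=∅∪out(0)=∅
  fail(2) 'ca': from fail(1)=0 chase 'a': 0 ⇒ 11;  out=∅∪out(11)={2}
  fail(7) 'bd': from fail(6)=0 chase 'd': 0 ⇒ 12;  out=∅∪out(12)=∅
  fail(13) 'dc': from fail(12)=0 chase 'c': 0 ⇒ 1;  out=∅∪out(1)=∅
  fail(15) 'cb': from fail(1)=0 chase 'b': 0 ⇒ 6;  out={4}∪out(6)={4}
  fail(3) 'cac': from fail(2)=11 chase 'c': 11→0 ⇒ 1;  out=∅∪out(1)=∅
  fail(8) 'bdc': from fail(7)=12 chase 'c': 12 ⇒ 13;  out=∅∪out(13)=∅
  fail(14) 'dcb': from fail(13)=1 chase 'b': 1 ⇒ 15;  out={3}∪out(15)={3,4}
  fail(4) 'caca': from fail(3)=1 chase 'a': 1 ⇒ 2;  out=∅∪out(2)={2}
  fail(9) 'bdcc': from fail(8)=13 chase 'c': 13→1→0 ⇒ 1;  out=∅∪out(1)=∅
  fail(5) 'cacab': from fail(4)=2 chase 'b': 2→11→0 ⇒ 6;  out={0}∪out(6)={0}
  fail(10) 'bdccd': from fail(9)=1 chase 'd': 1→0 ⇒ 12;  out={1}∪out(12)={1}

Scan:
i=0 'd': node 0→12
i=1 'c': node 12→13
i=2 'b': node 13→14  emit P3@[0:2],P4@[1:2]
i=3 'c': node 14→1 ·f
i=4 'a': node 1→2  emit P2@[4:4]
i=5 'c': node 2→3
i=6 'a': node 3→4  emit P2@[6:6]
i=7 'b': node 4→5  emit P0@[3:7]
i=8 'd': node 5→7 ·f
i=9 'a': node 7→11 ·f  emit P2@[9:9]
i=10 'c': node 11→1 ·f
i=11 'a': node 1→2  emit P2@[11:11]
i=12 'c': node 2→3
i=13 'a': node 3→4  emit P2@[13:13]
i=14 'b': node 4→5  emit P0@[10:14]
i=15 'd': node 5→7 ·f
i=16 'd': node 7→12 ·f
i=17 'c': node 12→13
i=18 'b': node 13→14  emit P3@[16:18],P4@[17:18]
i=19 'a': node 14→11 ·f  emit P2@[19:19]
i=20 'd': node 11→12 ·f
i=21 'd': node 12→12 ·f
i=22 'c': node 12→13
i=23 'b': node 13→14  emit P3@[21:23],P4@[22:23]
i=24 'd': node 14→7 ·f
i=25 'a': node 7→11 ·f  emit P2@[25:25]
i=26 'c': node 11→1 ·f
i=27 'a': node 1→2  emit P2@[27:27]
i=28 'c': node 2→3
i=29 'a': node 3→4  emit P2@[29:29]
i=30 'b': node 4→5  emit P0@[26:30]
i=31 'c': node 5→1 ·f
i=32 'b': node 1→15  emit P4@[31:32]
i=33 'a': node 15→11 ·f  emit P2@[33:33]
i=34 'd': node 11→12 ·f
i=35 'c': node 12→13
i=36 'b': node 13→14  emit P3@[34:36],P4@[35:36]
i=37 'c': node 14→1 ·f

All matches (sorted): [[2,3],[2,4],[4,2],[6,2],[7,0],[9,2],[11,2],[13,2],[14,0],[18,3],[18,4],[19,2],[23,3],[23,4],[25,2],[27,2],[29,2],[30,0],[32,4],[33,2],[36,3],[36,4]]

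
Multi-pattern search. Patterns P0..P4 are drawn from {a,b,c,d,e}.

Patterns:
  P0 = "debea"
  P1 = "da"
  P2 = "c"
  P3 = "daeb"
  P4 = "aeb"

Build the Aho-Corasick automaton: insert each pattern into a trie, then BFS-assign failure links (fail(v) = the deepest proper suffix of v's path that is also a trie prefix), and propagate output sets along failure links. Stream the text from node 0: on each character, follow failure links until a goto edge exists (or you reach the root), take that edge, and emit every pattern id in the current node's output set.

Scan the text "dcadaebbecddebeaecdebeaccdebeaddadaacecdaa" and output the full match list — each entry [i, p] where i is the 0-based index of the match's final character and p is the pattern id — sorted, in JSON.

Construct AC machine:
Trie nodes:
  0='ε' goto a→10 c→7 d→1
  1='d' goto a→6 e→2
  2='de' goto b→3
  3='deb' goto e→4
  4='debe' goto a→5
  5='debea' goto ·  ←P0
  6='da' goto e→8  ←P1
  7='c' goto ·  ←P2
  8='dae' goto b→9
  9='daeb' goto ·  ←P3
  10='a' goto e→11
  11='ae' goto b→12
  12='aeb' goto ·  ←P4

BFS fail/out derivation:
  n1('d'): parent n0 fail=0; on 'd' 0 → fail=0;  out ∅∪∅=∅
  n7('c'): parent n0 fail=0; on 'c' 0 → fail=0;  out {2}∪∅={2}
  n10('a'): parent n0 fail=0; on 'a' 0 → fail=0;  out ∅∪∅=∅
  n2('de'): parent n1 fail=0; on 'e' 0 → fail=0;  out ∅∪∅=∅
  n6('da'): parent n1 fail=0; on 'a' 0 → fail=10;  out {1}∪∅={1}
  n11('ae'): parent n10 fail=0; on 'e' 0 → fail=0;  out ∅∪∅=∅
  n3('deb'): parent n2 fail=0; on 'b' 0 → fail=0;  out ∅∪∅=∅
  n8('dae'): parent n6 fail=10; on 'e' 10 → fail=11;  out ∅∪∅=∅
  n12('aeb'): parent n11 fail=0; on 'b' 0 → fail=0;  out {4}∪∅={4}
  n4('debe'): parent n3 fail=0; on 'e' 0 → fail=0;  out ∅∪∅=∅
  n9('daeb'): parent n8 fail=11; on 'b' 11 → fail=12;  out {3}∪{4}={3,4}
  n5('debea'): parent n4 fail=0; on 'a' 0 → fail=10;  out {0}∪∅={0}

Run:
pos 0 'd': at 1
pos 1 'c': at 7 (fail-walked)  emit P2@[1:1]
pos 2 'a': at 10 (fail-walked)
pos 3 'd': at 1 (fail-walked)
pos 4 'a': at 6  emit P1@[3:4]
pos 5 'e': at 8
pos 6 'b': at 9  emit P3@[3:6],P4@[4:6]
pos 7 'b': at 0 (fail-walked)
pos 8 'e': at 0
pos 9 'c': at 7  emit P2@[9:9]
pos 10 'd': at 1 (fail-walked)
pos 11 'd': at 1 (fail-walked)
pos 12 'e': at 2
pos 13 'b': at 3
pos 14 'e': at 4
pos 15 'a': at 5  emit P0@[11:15]
pos 16 'e': at 11 (fail-walked)
pos 17 'c': at 7 (fail-walked)  emit P2@[17:17]
pos 18 'd': at 1 (fail-walked)
pos 19 'e': at 2
pos 20 'b': at 3
pos 21 'e': at 4
pos 22 'a': at 5  emit P0@[18:22]
pos 23 'c': at 7 (fail-walked)  emit P2@[23:23]
pos 24 'c': at 7 (fail-walked)  emit P2@[24:24]
pos 25 'd': at 1 (fail-walked)
pos 26 'e': at 2
pos 27 'b': at 3
pos 28 'e': at 4
pos 29 'a': at 5  emit P0@[25:29]
pos 30 'd': at 1 (fail-walked)
pos 31 'd': at 1 (fail-walked)
pos 32 'a': at 6  emit P1@[31:32]
pos 33 'd': at 1 (fail-walked)
pos 34 'a': at 6  emit P1@[33:34]
pos 35 'a': at 10 (fail-walked)
pos 36 'c': at 7 (fail-walked)  emit P2@[36:36]
pos 37 'e': at 0 (fail-walked)
pos 38 'c': at 7  emit P2@[38:38]
pos 39 'd': at 1 (fail-walked)
pos 40 'a': at 6  emit P1@[39:40]
pos 41 'a': at 10 (fail-walked)

All matches (sorted): [[1,2],[4,1],[6,3],[6,4],[9,2],[15,0],[17,2],[22,0],[23,2],[24,2],[29,0],[32,1],[34,1],[36,2],[38,2],[40,1]]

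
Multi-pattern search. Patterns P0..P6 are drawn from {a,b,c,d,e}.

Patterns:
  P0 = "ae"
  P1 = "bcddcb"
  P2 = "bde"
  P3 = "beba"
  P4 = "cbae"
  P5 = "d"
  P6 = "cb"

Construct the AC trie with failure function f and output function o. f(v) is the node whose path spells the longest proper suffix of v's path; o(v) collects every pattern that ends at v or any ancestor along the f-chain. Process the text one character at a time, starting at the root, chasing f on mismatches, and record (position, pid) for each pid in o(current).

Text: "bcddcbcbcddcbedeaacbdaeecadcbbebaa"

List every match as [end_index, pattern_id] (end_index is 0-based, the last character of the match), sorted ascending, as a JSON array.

Build automaton:
Trie nodes:
  0='ε' goto a→1 b→3 c→14 d→18
  1='a' goto e→2
  2='ae' goto ·  [P0 ends]
  3='b' goto c→4 d→9 e→11
  4='bc' goto d→5
  5='bcd' goto d→6
  6='bcdd' goto c→7
  7='bcddc' goto b→8
  8='bcddcb' goto ·  [P1 ends]
  9='bd' goto e→10
  10='bde' goto ·  [P2 ends]
  11='be' goto b→12
  12='beb' goto a→13
  13='beba' goto ·  [P3 ends]
  14='c' goto b→15
  15='cb' goto a→16  [P6 ends]
  16='cba' goto e→17
  17='cbae' goto ·  [P4 ends]
  18='d' goto ·  [P5 ends]

Failure links (BFS by depth):
  n1('a'): parent n0 fail=0; on 'a' 0 → fail=0;  out ∅∪∅=∅
  n3('b'): parent n0 fail=0; on 'b' 0 → fail=0;  out ∅∪∅=∅
  n14('c'): parent n0 fail=0; on 'c' 0 → fail=0;  out ∅∪∅=∅
  n18('d'): parent n0 fail=0; on 'd' 0 → fail=0;  out {5}∪∅={5}
  n2('ae'): parent n1 fail=0; on 'e' 0 → fail=0;  out {0}∪∅={0}
  n4('bc'): parent n3 fail=0; on 'c' 0 → fail=14;  out ∅∪∅=∅
  n9('bd'): parent n3 fail=0; on 'd' 0 → fail=18;  out ∅∪{5}={5}
  n11('be'): parent n3 fail=0; on 'e' 0 → fail=0;  out ∅∪∅=∅
  n15('cb'): parent n14 fail=0; on 'b' 0 → fail=3;  out {6}∪∅={6}
  n5('bcd'): parent n4 fail=14; on 'd' 14→0 → fail=18;  out ∅∪{5}={5}
  n10('bde'): parent n9 fail=18; on 'e' 18→0 → fail=0;  out {2}∪∅={2}
  n12('beb'): parent n11 fail=0; on 'b' 0 → fail=3;  out ∅∪∅=∅
  n16('cba'): parent n15 fail=3; on 'a' 3→0 → fail=1;  out ∅∪∅=∅
  n6('bcdd'): parent n5 fail=18; on 'd' 18→0 → fail=18;  out ∅∪{5}={5}
  n13('beba'): parent n12 fail=3; on 'a' 3→0 → fail=1;  out {3}∪∅={3}
  n17('cbae'): parent n16 fail=1; on 'e' 1 → fail=2;  out {4}∪{0}={0,4}
  n7('bcddc'): parent n6 fail=18; on 'c' 18→0 → fail=14;  out ∅∪∅=∅
  n8('bcddcb'): parent n7 fail=14; on 'b' 14 → fail=15;  out {1}∪{6}={1,6}

Run:
i=0 'b': node 0→3
i=1 'c': node 3→4
i=2 'd': node 4→5  → match P5@[2:2]
i=3 'd': node 5→6  → match P5@[3:3]
i=4 'c': node 6→7
i=5 'b': node 7→8  → match P1@[0:5],P6@[4:5]
i=6 'c': node 8→4 (fail-walked)
i=7 'b': node 4→15 (fail-walked)  → match P6@[6:7]
i=8 'c': node 15→4 (fail-walked)
i=9 'd': node 4→5  → match P5@[9:9]
i=10 'd': node 5→6  → match P5@[10:10]
i=11 'c': node 6→7
i=12 'b': node 7→8  → match P1@[7:12],P6@[11:12]
i=13 'e': node 8→11 (fail-walked)
i=14 'd': node 11→18 (fail-walked)  → match P5@[14:14]
i=15 'e': node 18→0 (fail-walked)
i=16 'a': node 0→1
i=17 'a': node 1→1 (fail-walked)
i=18 'c': node 1→14 (fail-walked)
i=19 'b': node 14→15  → match P6@[18:19]
i=20 'd': node 15→9 (fail-walked)  → match P5@[20:20]
i=21 'a': node 9→1 (fail-walked)
i=22 'e': node 1→2  → match P0@[21:22]
i=23 'e': node 2→0 (fail-walked)
i=24 'c': node 0→14
i=25 'a': node 14→1 (fail-walked)
i=26 'd': node 1→18 (fail-walked)  → match P5@[26:26]
i=27 'c': node 18→14 (fail-walked)
i=28 'b': node 14→15  → match P6@[27:28]
i=29 'b': node 15→3 (fail-walked)
i=30 'e': node 3→11
i=31 'b': node 11→12
i=32 'a': node 12→13  → match P3@[29:32]
i=33 'a': node 13→1 (fail-walked)

Matches: [[2,5],[3,5],[5,1],[5,6],[7,6],[9,5],[10,5],[12,1],[12,6],[14,5],[19,6],[20,5],[22,0],[26,5],[28,6],[32,3]]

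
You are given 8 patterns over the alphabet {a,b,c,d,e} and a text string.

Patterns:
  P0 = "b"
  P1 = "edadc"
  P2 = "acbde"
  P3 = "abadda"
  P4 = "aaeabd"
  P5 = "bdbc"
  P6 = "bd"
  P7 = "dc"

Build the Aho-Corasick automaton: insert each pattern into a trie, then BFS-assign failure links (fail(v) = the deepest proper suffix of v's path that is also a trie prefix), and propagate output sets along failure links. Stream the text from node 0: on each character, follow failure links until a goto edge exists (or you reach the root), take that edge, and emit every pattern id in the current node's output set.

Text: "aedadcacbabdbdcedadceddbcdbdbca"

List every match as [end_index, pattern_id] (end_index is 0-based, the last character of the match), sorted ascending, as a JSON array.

Build:
Trie nodes:
  n0 'ε': a→7 b→1 d→25 e→2
  n1 'b': d→22  [P0 ends]
  n2 'e': d→3
  n3 'ed': a→4
  n4 'eda': d→5
  n5 'edad': c→6
  n6 'edadc': ·  [P1 ends]
  n7 'a': a→17 b→12 c→8
  n8 'ac': b→9
  n9 'acb': d→10
  n10 'acbd': e→11
  n11 'acbde': ·  [P2 ends]
  n12 'ab': a→13
  n13 'aba': d→14
  n14 'abad': d→15
  n15 'abadd': a→16
  n16 'abadda': ·  [P3 ends]
  n17 'aa': e→18
  n18 'aae': a→19
  n19 'aaea': b→20
  n20 'aaeab': d→21
  n21 'aaeabd': ·  [P4 ends]
  n22 'bd': b→23  [P6 ends]
  n23 'bdb': c→24
  n24 'bdbc': ·  [P5 ends]
  n25 'd': c→26
  n26 'dc': ·  [P7 ends]

BFS fail/out derivation:
  fail(1) 'b': from fail(0)=0 chase 'b': 0 ⇒ 0;  out={0}∪out(0)={0}
  fail(2) 'e': from fail(0)=0 chase 'e': 0 ⇒ 0;  out=∅∪out(0)=∅
  fail(7) 'a': from fail(0)=0 chase 'a': 0 ⇒ 0;  out=∅∪out(0)=∅
  fail(25) 'd': from fail(0)=0 chase 'd': 0 ⇒ 0;  out=∅∪out(0)=∅
  fail(3) 'ed': from fail(2)=0 chase 'd': 0 ⇒ 25;  out=∅∪out(25)=∅
  fail(8) 'ac': from fail(7)=0 chase 'c': 0 ⇒ 0;  out=∅∪out(0)=∅
  fail(12) 'ab': from fail(7)=0 chase 'b': 0 ⇒ 1;  out=∅∪out(1)={0}
  fail(17) 'aa': from fail(7)=0 chase 'a': 0 ⇒ 7;  out=∅∪out(7)=∅
  fail(22) 'bd': from fail(1)=0 chase 'd': 0 ⇒ 25;  out={6}∪out(25)={6}
  fail(26) 'dc': from fail(25)=0 chase 'c': 0 ⇒ 0;  out={7}∪out(0)={7}
  fail(4) 'eda': from fail(3)=25 chase 'a': 25→0 ⇒ 7;  out=∅∪out(7)=∅
  fail(9) 'acb': from fail(8)=0 chase 'b': 0 ⇒ 1;  out=∅∪out(1)={0}
  fail(13) 'aba': from fail(12)=1 chase 'a': 1→0 ⇒ 7;  out=∅∪out(7)=∅
  fail(18) 'aae': from fail(17)=7 chase 'e': 7→0 ⇒ 2;  out=∅∪out(2)=∅
  fail(23) 'bdb': from fail(22)=25 chase 'b': 25→0 ⇒ 1;  out=∅∪out(1)={0}
  fail(5) 'edad': from fail(4)=7 chase 'd': 7→0 ⇒ 25;  out=∅∪out(25)=∅
  fail(10) 'acbd': from fail(9)=1 chase 'd': 1 ⇒ 22;  out=∅∪out(22)={6}
  fail(14) 'abad': from fail(13)=7 chase 'd': 7→0 ⇒ 25;  out=∅∪out(25)=∅
  fail(19) 'aaea': from fail(18)=2 chase 'a': 2→0 ⇒ 7;  out=∅∪out(7)=∅
  fail(24) 'bdbc': from fail(23)=1 chase 'c': 1→0 ⇒ 0;  out={5}∪out(0)={5}
  fail(6) 'edadc': from fail(5)=25 chase 'c': 25 ⇒ 26;  out={1}∪out(26)={1,7}
  fail(11) 'acbde': from fail(10)=22 chase 'e': 22→25→0 ⇒ 2;  out={2}∪out(2)={2}
  fail(15) 'abadd': from fail(14)=25 chase 'd': 25→0 ⇒ 25;  out=∅∪out(25)=∅
  fail(20) 'aaeab': from fail(19)=7 chase 'b': 7 ⇒ 12;  out=∅∪out(12)={0}
  fail(16) 'abadda': from fail(15)=25 chase 'a': 25→0 ⇒ 7;  out={3}∪out(7)={3}
  fail(21) 'aaeabd': from fail(20)=12 chase 'd': 12→1 ⇒ 22;  out={4}∪out(22)={4,6}

Text stream:
pos 0 'a': at 7
pos 1 'e': at 2 (via fail)
pos 2 'd': at 3
pos 3 'a': at 4
pos 4 'd': at 5
pos 5 'c': at 6  ** P1@[1:5],P7@[4:5]
pos 6 'a': at 7 (via fail)
pos 7 'c': at 8
pos 8 'b': at 9  ** P0@[8:8]
pos 9 'a': at 7 (via fail)
pos 10 'b': at 12  ** P0@[10:10]
pos 11 'd': at 22 (via fail)  ** P6@[10:11]
pos 12 'b': at 23  ** P0@[12:12]
pos 13 'd': at 22 (via fail)  ** P6@[12:13]
pos 14 'c': at 26 (via fail)  ** P7@[13:14]
pos 15 'e': at 2 (via fail)
pos 16 'd': at 3
pos 17 'a': at 4
pos 18 'd': at 5
pos 19 'c': at 6  ** P1@[15:19],P7@[18:19]
pos 20 'e': at 2 (via fail)
pos 21 'd': at 3
pos 22 'd': at 25 (via fail)
pos 23 'b': at 1 (via fail)  ** P0@[23:23]
pos 24 'c': at 0 (via fail)
pos 25 'd': at 25
pos 26 'b': at 1 (via fail)  ** P0@[26:26]
pos 27 'd': at 22  ** P6@[26:27]
pos 28 'b': at 23  ** P0@[28:28]
pos 29 'c': at 24  ** P5@[26:29]
pos 30 'a': at 7 (via fail)

Matches: [[5,1],[5,7],[8,0],[10,0],[11,6],[12,0],[13,6],[14,7],[19,1],[19,7],[23,0],[26,0],[27,6],[28,0],[29,5]]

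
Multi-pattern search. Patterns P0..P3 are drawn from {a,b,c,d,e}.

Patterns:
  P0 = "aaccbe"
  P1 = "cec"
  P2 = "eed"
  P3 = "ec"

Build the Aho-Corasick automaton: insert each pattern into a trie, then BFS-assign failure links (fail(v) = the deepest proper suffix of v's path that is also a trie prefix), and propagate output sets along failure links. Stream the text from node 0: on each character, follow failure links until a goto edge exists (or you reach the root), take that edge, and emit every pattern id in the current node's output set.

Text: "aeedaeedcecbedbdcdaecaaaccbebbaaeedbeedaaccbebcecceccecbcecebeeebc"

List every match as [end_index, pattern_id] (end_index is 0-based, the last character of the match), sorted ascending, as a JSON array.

Build automaton:
Trie (insert patterns):
  0='ε' goto a→1 c→7 e→10
  1='a' goto a→2
  2='aa' goto c→3
  3='aac' goto c→4
  4='aacc' goto b→5
  5='aaccb' goto e→6
  6='aaccbe' goto ·  ←P0
  7='c' goto e→8
  8='ce' goto c→9
  9='cec' goto ·  ←P1
  10='e' goto c→13 e→11
  11='ee' goto d→12
  12='eed' goto ·  ←P2
  13='ec' goto ·  ←P3

BFS fail/out derivation:
  fail(1) 'a': from fail(0)=0 chase 'a': 0 ⇒ 0;  out=∅∪out(0)=∅
  fail(7) 'c': from fail(0)=0 chase 'c': 0 ⇒ 0;  out=∅∪out(0)=∅
  fail(10) 'e': from fail(0)=0 chase 'e': 0 ⇒ 0;  out=∅∪out(0)=∅
  fail(2) 'aa': from fail(1)=0 chase 'a': 0 ⇒ 1;  out=∅∪out(1)=∅
  fail(8) 'ce': from fail(7)=0 chase 'e': 0 ⇒ 10;  out=∅∪out(10)=∅
  fail(11) 'ee': from fail(10)=0 chase 'e': 0 ⇒ 10;  out=∅∪out(10)=∅
  fail(13) 'ec': from fail(10)=0 chase 'c': 0 ⇒ 7;  out={3}∪out(7)={3}
  fail(3) 'aac': from fail(2)=1 chase 'c': 1→0 ⇒ 7;  out=∅∪out(7)=∅
  fail(9) 'cec': from fail(8)=10 chase 'c': 10 ⇒ 13;  out={1}∪out(13)={1,3}
  fail(12) 'eed': from fail(11)=10 chase 'd': 10→0 ⇒ 0;  out={2}∪out(0)={2}
  fail(4) 'aacc': from fail(3)=7 chase 'c': 7→0 ⇒ 7;  out=∅∪out(7)=∅
  fail(5) 'aaccb': from fail(4)=7 chase 'b': 7→0 ⇒ 0;  out=∅∪out(0)=∅
  fail(6) 'aaccbe': from fail(5)=0 chase 'e': 0 ⇒ 10;  out={0}∪out(10)={0}

Run:
pos 0 'a': at 1
pos 1 'e': at 10 (via fail)
pos 2 'e': at 11
pos 3 'd': at 12  emit P2@[1:3]
pos 4 'a': at 1 (via fail)
pos 5 'e': at 10 (via fail)
pos 6 'e': at 11
pos 7 'd': at 12  emit P2@[5:7]
pos 8 'c': at 7 (via fail)
pos 9 'e': at 8
pos 10 'c': at 9  emit P1@[8:10],P3@[9:10]
pos 11 'b': at 0 (via fail)
pos 12 'e': at 10
pos 13 'd': at 0 (via fail)
pos 14 'b': at 0
pos 15 'd': at 0
pos 16 'c': at 7
pos 17 'd': at 0 (via fail)
pos 18 'a': at 1
pos 19 'e': at 10 (via fail)
pos 20 'c': at 13  emit P3@[19:20]
pos 21 'a': at 1 (via fail)
pos 22 'a': at 2
pos 23 'a': at 2 (via fail)
pos 24 'c': at 3
pos 25 'c': at 4
pos 26 'b': at 5
pos 27 'e': at 6  emit P0@[22:27]
pos 28 'b': at 0 (via fail)
pos 29 'b': at 0
pos 30 'a': at 1
pos 31 'a': at 2
pos 32 'e': at 10 (via fail)
pos 33 'e': at 11
pos 34 'd': at 12  emit P2@[32:34]
pos 35 'b': at 0 (via fail)
pos 36 'e': at 10
pos 37 'e': at 11
pos 38 'd': at 12  emit P2@[36:38]
pos 39 'a': at 1 (via fail)
pos 40 'a': at 2
pos 41 'c': at 3
pos 42 'c': at 4
pos 43 'b': at 5
pos 44 'e': at 6  emit P0@[39:44]
pos 45 'b': at 0 (via fail)
pos 46 'c': at 7
pos 47 'e': at 8
pos 48 'c': at 9  emit P1@[46:48],P3@[47:48]
pos 49 'c': at 7 (via fail)
pos 50 'e': at 8
pos 51 'c': at 9  emit P1@[49:51],P3@[50:51]
pos 52 'c': at 7 (via fail)
pos 53 'e': at 8
pos 54 'c': at 9  emit P1@[52:54],P3@[53:54]
pos 55 'b': at 0 (via fail)
pos 56 'c': at 7
pos 57 'e': at 8
pos 58 'c': at 9  emit P1@[56:58],P3@[57:58]
pos 59 'e': at 8 (via fail)
pos 60 'b': at 0 (via fail)
pos 61 'e': at 10
pos 62 'e': at 11
pos 63 'e': at 11 (via fail)
pos 64 'b': at 0 (via fail)
pos 65 'c': at 7

All matches (sorted): [[3,2],[7,2],[10,1],[10,3],[20,3],[27,0],[34,2],[38,2],[44,0],[48,1],[48,3],[51,1],[51,3],[54,1],[54,3],[58,1],[58,3]]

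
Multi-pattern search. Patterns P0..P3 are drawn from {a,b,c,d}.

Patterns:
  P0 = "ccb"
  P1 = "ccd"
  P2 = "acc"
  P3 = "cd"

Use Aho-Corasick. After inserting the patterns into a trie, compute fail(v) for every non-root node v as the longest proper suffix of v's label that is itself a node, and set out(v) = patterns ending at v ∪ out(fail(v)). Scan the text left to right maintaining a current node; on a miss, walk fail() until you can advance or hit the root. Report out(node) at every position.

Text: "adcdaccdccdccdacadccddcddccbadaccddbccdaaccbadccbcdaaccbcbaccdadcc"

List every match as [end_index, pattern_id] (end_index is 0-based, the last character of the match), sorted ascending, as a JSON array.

Construct AC machine:
Trie (insert patterns):
  0='ε' goto a→5 c→1
  1='c' goto c→2 d→8
  2='cc' goto b→3 d→4
  3='ccb' goto ·  [P0 ends]
  4='ccd' goto ·  [P1 ends]
  5='a' goto c→6
  6='ac' goto c→7
  7='acc' goto ·  [P2 ends]
  8='cd' goto ·  [P3 ends]

BFS fail/out derivation:
  fail(1) 'c': from fail(0)=0 chase 'c': 0 ⇒ 0;  out=∅∪out(0)=∅
  fail(5) 'a': from fail(0)=0 chase 'a': 0 ⇒ 0;  out=∅∪out(0)=∅
  fail(2) 'cc': from fail(1)=0 chase 'c': 0 ⇒ 1;  out=∅∪out(1)=∅
  fail(6) 'ac': from fail(5)=0 chase 'c': 0 ⇒ 1;  out=∅∪out(1)=∅
  fail(8) 'cd': from fail(1)=0 chase 'd': 0 ⇒ 0;  out={3}∪out(0)={3}
  fail(3) 'ccb': from fail(2)=1 chase 'b': 1→0 ⇒ 0;  out={0}∪out(0)={0}
  fail(4) 'ccd': from fail(2)=1 chase 'd': 1 ⇒ 8;  out={1}∪out(8)={1,3}
  fail(7) 'acc': from fail(6)=1 chase 'c': 1 ⇒ 2;  out={2}∪out(2)={2}

Run:
pos 0 'a': at 5
pos 1 'd': at 0 (via fail)
pos 2 'c': at 1
pos 3 'd': at 8  emit P3@[2:3]
pos 4 'a': at 5 (via fail)
pos 5 'c': at 6
pos 6 'c': at 7  emit P2@[4:6]
pos 7 'd': at 4 (via fail)  emit P1@[5:7],P3@[6:7]
pos 8 'c': at 1 (via fail)
pos 9 'c': at 2
pos 10 'd': at 4  emit P1@[8:10],P3@[9:10]
pos 11 'c': at 1 (via fail)
pos 12 'c': at 2
pos 13 'd': at 4  emit P1@[11:13],P3@[12:13]
pos 14 'a': at 5 (via fail)
pos 15 'c': at 6
pos 16 'a': at 5 (via fail)
pos 17 'd': at 0 (via fail)
pos 18 'c': at 1
pos 19 'c': at 2
pos 20 'd': at 4  emit P1@[18:20],P3@[19:20]
pos 21 'd': at 0 (via fail)
pos 22 'c': at 1
pos 23 'd': at 8  emit P3@[22:23]
pos 24 'd': at 0 (via fail)
pos 25 'c': at 1
pos 26 'c': at 2
pos 27 'b': at 3  emit P0@[25:27]
pos 28 'a': at 5 (via fail)
pos 29 'd': at 0 (via fail)
pos 30 'a': at 5
pos 31 'c': at 6
pos 32 'c': at 7  emit P2@[30:32]
pos 33 'd': at 4 (via fail)  emit P1@[31:33],P3@[32:33]
pos 34 'd': at 0 (via fail)
pos 35 'b': at 0
pos 36 'c': at 1
pos 37 'c': at 2
pos 38 'd': at 4  emit P1@[36:38],P3@[37:38]
pos 39 'a': at 5 (via fail)
pos 40 'a': at 5 (via fail)
pos 41 'c': at 6
pos 42 'c': at 7  emit P2@[40:42]
pos 43 'b': at 3 (via fail)  emit P0@[41:43]
pos 44 'a': at 5 (via fail)
pos 45 'd': at 0 (via fail)
pos 46 'c': at 1
pos 47 'c': at 2
pos 48 'b': at 3  emit P0@[46:48]
pos 49 'c': at 1 (via fail)
pos 50 'd': at 8  emit P3@[49:50]
pos 51 'a': at 5 (via fail)
pos 52 'a': at 5 (via fail)
pos 53 'c': at 6
pos 54 'c': at 7  emit P2@[52:54]
pos 55 'b': at 3 (via fail)  emit P0@[53:55]
pos 56 'c': at 1 (via fail)
pos 57 'b': at 0 (via fail)
pos 58 'a': at 5
pos 59 'c': at 6
pos 60 'c': at 7  emit P2@[58:60]
pos 61 'd': at 4 (via fail)  emit P1@[59:61],P3@[60:61]
pos 62 'a': at 5 (via fail)
pos 63 'd': at 0 (via fail)
pos 64 'c': at 1
pos 65 'c': at 2

Matches: [[3,3],[6,2],[7,1],[7,3],[10,1],[10,3],[13,1],[13,3],[20,1],[20,3],[23,3],[27,0],[32,2],[33,1],[33,3],[38,1],[38,3],[42,2],[43,0],[48,0],[50,3],[54,2],[55,0],[60,2],[61,1],[61,3]]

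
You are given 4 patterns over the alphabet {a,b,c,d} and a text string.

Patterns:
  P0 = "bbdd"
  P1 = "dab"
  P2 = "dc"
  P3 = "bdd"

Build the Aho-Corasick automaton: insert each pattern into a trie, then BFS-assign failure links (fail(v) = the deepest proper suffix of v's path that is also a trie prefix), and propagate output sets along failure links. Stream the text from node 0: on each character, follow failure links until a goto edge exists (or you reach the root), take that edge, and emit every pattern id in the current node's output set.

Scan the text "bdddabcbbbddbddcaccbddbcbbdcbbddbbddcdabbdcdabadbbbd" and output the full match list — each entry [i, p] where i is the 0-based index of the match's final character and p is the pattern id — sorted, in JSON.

Build:
Trie nodes:
  n0 'ε': b→1 d→5
  n1 'b': b→2 d→9
  n2 'bb': d→3
  n3 'bbd': d→4
  n4 'bbdd': ·  ←P0
  n5 'd': a→6 c→8
  n6 'da': b→7
  n7 'dab': ·  ←P1
  n8 'dc': ·  ←P2
  n9 'bd': d→10
  n10 'bdd': ·  ←P3

BFS fail/out derivation:
  n1('b'): parent n0 fail=0; on 'b' 0 → fail=0;  out ∅∪∅=∅
  n5('d'): parent n0 fail=0; on 'd' 0 → fail=0;  out ∅∪∅=∅
  n2('bb'): parent n1 fail=0; on 'b' 0 → fail=1;  out ∅∪∅=∅
  n6('da'): parent n5 fail=0; on 'a' 0 → fail=0;  out ∅∪∅=∅
  n8('dc'): parent n5 fail=0; on 'c' 0 → fail=0;  out {2}∪∅={2}
  n9('bd'): parent n1 fail=0; on 'd' 0 → fail=5;  out ∅∪∅=∅
  n3('bbd'): parent n2 fail=1; on 'd' 1 → fail=9;  out ∅∪∅=∅
  n7('dab'): parent n6 fail=0; on 'b' 0 → fail=1;  out {1}∪∅={1}
  n10('bdd'): parent n9 fail=5; on 'd' 5→0 → fail=5;  out {3}∪∅={3}
  n4('bbdd'): parent n3 fail=9; on 'd' 9 → fail=10;  out {0}∪{3}={0,3}

Text stream:
i=0 'b': node 0→1
i=1 'd': node 1→9
i=2 'd': node 9→10  ** P3@[0:2]
i=3 'd': node 10→5 ·f
i=4 'a': node 5→6
i=5 'b': node 6→7  ** P1@[3:5]
i=6 'c': node 7→0 ·f
i=7 'b': node 0→1
i=8 'b': node 1→2
i=9 'b': node 2→2 ·f
i=10 'd': node 2→3
i=11 'd': node 3→4  ** P0@[8:11],P3@[9:11]
i=12 'b': node 4→1 ·f
i=13 'd': node 1→9
i=14 'd': node 9→10  ** P3@[12:14]
i=15 'c': node 10→8 ·f  ** P2@[14:15]
i=16 'a': node 8→0 ·f
i=17 'c': node 0→0
i=18 'c': node 0→0
i=19 'b': node 0→1
i=20 'd': node 1→9
i=21 'd': node 9→10  ** P3@[19:21]
i=22 'b': node 10→1 ·f
i=23 'c': node 1→0 ·f
i=24 'b': node 0→1
i=25 'b': node 1→2
i=26 'd': node 2→3
i=27 'c': node 3→8 ·f  ** P2@[26:27]
i=28 'b': node 8→1 ·f
i=29 'b': node 1→2
i=30 'd': node 2→3
i=31 'd': node 3→4  ** P0@[28:31],P3@[29:31]
i=32 'b': node 4→1 ·f
i=33 'b': node 1→2
i=34 'd': node 2→3
i=35 'd': node 3→4  ** P0@[32:35],P3@[33:35]
i=36 'c': node 4→8 ·f  ** P2@[35:36]
i=37 'd': node 8→5 ·f
i=38 'a': node 5→6
i=39 'b': node 6→7  ** P1@[37:39]
i=40 'b': node 7→2 ·f
i=41 'd': node 2→3
i=42 'c': node 3→8 ·f  ** P2@[41:42]
i=43 'd': node 8→5 ·f
i=44 'a': node 5→6
i=45 'b': node 6→7  ** P1@[43:45]
i=46 'a': node 7→0 ·f
i=47 'd': node 0→5
i=48 'b': node 5→1 ·f
i=49 'b': node 1→2
i=50 'b': node 2→2 ·f
i=51 'd': node 2→3

Result: [[2,3],[5,1],[11,0],[11,3],[14,3],[15,2],[21,3],[27,2],[31,0],[31,3],[35,0],[35,3],[36,2],[39,1],[42,2],[45,1]]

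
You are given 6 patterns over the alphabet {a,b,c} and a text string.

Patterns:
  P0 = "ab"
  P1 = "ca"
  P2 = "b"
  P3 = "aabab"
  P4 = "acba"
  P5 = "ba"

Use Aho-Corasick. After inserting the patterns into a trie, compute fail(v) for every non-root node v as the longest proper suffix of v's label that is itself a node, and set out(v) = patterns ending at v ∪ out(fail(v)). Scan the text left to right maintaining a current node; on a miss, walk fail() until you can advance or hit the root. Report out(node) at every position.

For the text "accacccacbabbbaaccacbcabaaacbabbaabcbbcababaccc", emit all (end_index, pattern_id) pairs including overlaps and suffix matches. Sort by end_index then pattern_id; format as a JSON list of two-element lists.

Build automaton:
Trie (insert patterns):
  n0 'ε': a→1 b→5 c→3
  n1 'a': a→6 b→2 c→10
  n2 'ab': ·  [P0 ends]
  n3 'c': a→4
  n4 'ca': ·  [P1 ends]
  n5 'b': a→13  [P2 ends]
  n6 'aa': b→7
  n7 'aab': a→8
  n8 'aaba': b→9
  n9 'aabab': ·  [P3 ends]
  n10 'ac': b→11
  n11 'acb': a→12
  n12 'acba': ·  [P4 ends]
  n13 'ba': ·  [P5 ends]

Failure links (BFS by depth):
  n1('a'): parent n0 fail=0; on 'a' 0 → fail=0;  out ∅∪∅=∅
  n3('c'): parent n0 fail=0; on 'c' 0 → fail=0;  out ∅∪∅=∅
  n5('b'): parent n0 fail=0; on 'b' 0 → fail=0;  out {2}∪∅={2}
  n2('ab'): parent n1 fail=0; on 'b' 0 → fail=5;  out {0}∪{2}={0,2}
  n4('ca'): parent n3 fail=0; on 'a' 0 → fail=1;  out {1}∪∅={1}
  n6('aa'): parent n1 fail=0; on 'a' 0 → fail=1;  out ∅∪∅=∅
  n10('ac'): parent n1 fail=0; on 'c' 0 → fail=3;  out ∅∪∅=∅
  n13('ba'): parent n5 fail=0; on 'a' 0 → fail=1;  out {5}∪∅={5}
  n7('aab'): parent n6 fail=1; on 'b' 1 → fail=2;  out ∅∪{0,2}={0,2}
  n11('acb'): parent n10 fail=3; on 'b' 3→0 → fail=5;  out ∅∪{2}={2}
  n8('aaba'): parent n7 fail=2; on 'a' 2→5 → fail=13;  out ∅∪{5}={5}
  n12('acba'): parent n11 fail=5; on 'a' 5 → fail=13;  out {4}∪{5}={4,5}
  n9('aabab'): parent n8 fail=13; on 'b' 13→1 → fail=2;  out {3}∪{0,2}={0,2,3}

Text stream:
[0] read 'a'  n0⇒n1
[1] read 'c'  n1⇒n10
[2] read 'c'  n10⇒n3 (via fail)
[3] read 'a'  n3⇒n4  ** P1@[2:3]
[4] read 'c'  n4⇒n10 (via fail)
[5] read 'c'  n10⇒n3 (via fail)
[6] read 'c'  n3⇒n3 (via fail)
[7] read 'a'  n3⇒n4  ** P1@[6:7]
[8] read 'c'  n4⇒n10 (via fail)
[9] read 'b'  n10⇒n11  ** P2@[9:9]
[10] read 'a'  n11⇒n12  ** P4@[7:10],P5@[9:10]
[11] read 'b'  n12⇒n2 (via fail)  ** P0@[10:11],P2@[11:11]
[12] read 'b'  n2⇒n5 (via fail)  ** P2@[12:12]
[13] read 'b'  n5⇒n5 (via fail)  ** P2@[13:13]
[14] read 'a'  n5⇒n13  ** P5@[13:14]
[15] read 'a'  n13⇒n6 (via fail)
[16] read 'c'  n6⇒n10 (via fail)
[17] read 'c'  n10⇒n3 (via fail)
[18] read 'a'  n3⇒n4  ** P1@[17:18]
[19] read 'c'  n4⇒n10 (via fail)
[20] read 'b'  n10⇒n11  ** P2@[20:20]
[21] read 'c'  n11⇒n3 (via fail)
[22] read 'a'  n3⇒n4  ** P1@[21:22]
[23] read 'b'  n4⇒n2 (via fail)  ** P0@[22:23],P2@[23:23]
[24] read 'a'  n2⇒n13 (via fail)  ** P5@[23:24]
[25] read 'a'  n13⇒n6 (via fail)
[26] read 'a'  n6⇒n6 (via fail)
[27] read 'c'  n6⇒n10 (via fail)
[28] read 'b'  n10⇒n11  ** P2@[28:28]
[29] read 'a'  n11⇒n12  ** P4@[26:29],P5@[28:29]
[30] read 'b'  n12⇒n2 (via fail)  ** P0@[29:30],P2@[30:30]
[31] read 'b'  n2⇒n5 (via fail)  ** P2@[31:31]
[32] read 'a'  n5⇒n13  ** P5@[31:32]
[33] read 'a'  n13⇒n6 (via fail)
[34] read 'b'  n6⇒n7  ** P0@[33:34],P2@[34:34]
[35] read 'c'  n7⇒n3 (via fail)
[36] read 'b'  n3⇒n5 (via fail)  ** P2@[36:36]
[37] read 'b'  n5⇒n5 (via fail)  ** P2@[37:37]
[38] read 'c'  n5⇒n3 (via fail)
[39] read 'a'  n3⇒n4  ** P1@[38:39]
[40] read 'b'  n4⇒n2 (via fail)  ** P0@[39:40],P2@[40:40]
[41] read 'a'  n2⇒n13 (via fail)  ** P5@[40:41]
[42] read 'b'  n13⇒n2 (via fail)  ** P0@[41:42],P2@[42:42]
[43] read 'a'  n2⇒n13 (via fail)  ** P5@[42:43]
[44] read 'c'  n13⇒n10 (via fail)
[45] read 'c'  n10⇒n3 (via fail)
[46] read 'c'  n3⇒n3 (via fail)

Result: [[3,1],[7,1],[9,2],[10,4],[10,5],[11,0],[11,2],[12,2],[13,2],[14,5],[18,1],[20,2],[22,1],[23,0],[23,2],[24,5],[28,2],[29,4],[29,5],[30,0],[30,2],[31,2],[32,5],[34,0],[34,2],[36,2],[37,2],[39,1],[40,0],[40,2],[41,5],[42,0],[42,2],[43,5]]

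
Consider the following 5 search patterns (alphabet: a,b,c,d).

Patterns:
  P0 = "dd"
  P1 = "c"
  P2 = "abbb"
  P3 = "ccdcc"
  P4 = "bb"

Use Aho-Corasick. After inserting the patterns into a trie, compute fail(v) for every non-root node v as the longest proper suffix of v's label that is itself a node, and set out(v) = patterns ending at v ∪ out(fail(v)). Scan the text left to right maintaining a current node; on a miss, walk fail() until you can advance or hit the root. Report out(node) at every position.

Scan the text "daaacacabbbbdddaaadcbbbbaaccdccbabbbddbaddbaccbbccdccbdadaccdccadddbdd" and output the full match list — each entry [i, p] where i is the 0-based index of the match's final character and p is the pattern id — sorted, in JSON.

Build automaton:
Trie nodes:
  n0 'ε': a→4 b→12 c→3 d→1
  n1 'd': d→2
  n2 'dd': ·  ←P0
  n3 'c': c→8  ←P1
  n4 'a': b→5
  n5 'ab': b→6
  n6 'abb': b→7
  n7 'abbb': ·  ←P2
  n8 'cc': d→9
  n9 'ccd': c→10
  n10 'ccdc': c→11
  n11 'ccdcc': ·  ←P3
  n12 'b': b→13
  n13 'bb': ·  ←P4

Failure links (BFS by depth):
  fail(1) 'd': from fail(0)=0 chase 'd': 0 ⇒ 0;  out=∅∪out(0)=∅
  fail(3) 'c': from fail(0)=0 chase 'c': 0 ⇒ 0;  out={1}∪out(0)={1}
  fail(4) 'a': from fail(0)=0 chase 'a': 0 ⇒ 0;  out=∅∪out(0)=∅
  fail(12) 'b': from fail(0)=0 chase 'b': 0 ⇒ 0;  out=∅∪out(0)=∅
  fail(2) 'dd': from fail(1)=0 chase 'd': 0 ⇒ 1;  out={0}∪out(1)={0}
  fail(5) 'ab': from fail(4)=0 chase 'b': 0 ⇒ 12;  out=∅∪out(12)=∅
  fail(8) 'cc': from fail(3)=0 chase 'c': 0 ⇒ 3;  out=∅∪out(3)={1}
  fail(13) 'bb': from fail(12)=0 chase 'b': 0 ⇒ 12;  out={4}∪out(12)={4}
  fail(6) 'abb': from fail(5)=12 chase 'b': 12 ⇒ 13;  out=∅∪out(13)={4}
  fail(9) 'ccd': from fail(8)=3 chase 'd': 3→0 ⇒ 1;  out=∅∪out(1)=∅
  fail(7) 'abbb': from fail(6)=13 chase 'b': 13→12 ⇒ 13;  out={2}∪out(13)={2,4}
  fail(10) 'ccdc': from fail(9)=1 chase 'c': 1→0 ⇒ 3;  out=∅∪out(3)={1}
  fail(11) 'ccdcc': from fail(10)=3 chase 'c': 3 ⇒ 8;  out={3}∪out(8)={1,3}

Text stream:
[0] read 'd'  n0⇒n1
[1] read 'a'  n1⇒n4 ·f
[2] read 'a'  n4⇒n4 ·f
[3] read 'a'  n4⇒n4 ·f
[4] read 'c'  n4⇒n3 ·f  ** P1@[4:4]
[5] read 'a'  n3⇒n4 ·f
[6] read 'c'  n4⇒n3 ·f  ** P1@[6:6]
[7] read 'a'  n3⇒n4 ·f
[8] read 'b'  n4⇒n5
[9] read 'b'  n5⇒n6  ** P4@[8:9]
[10] read 'b'  n6⇒n7  ** P2@[7:10],P4@[9:10]
[11] read 'b'  n7⇒n13 ·f  ** P4@[10:11]
[12] read 'd'  n13⇒n1 ·f
[13] read 'd'  n1⇒n2  ** P0@[12:13]
[14] read 'd'  n2⇒n2 ·f  ** P0@[13:14]
[15] read 'a'  n2⇒n4 ·f
[16] read 'a'  n4⇒n4 ·f
[17] read 'a'  n4⇒n4 ·f
[18] read 'd'  n4⇒n1 ·f
[19] read 'c'  n1⇒n3 ·f  ** P1@[19:19]
[20] read 'b'  n3⇒n12 ·f
[21] read 'b'  n12⇒n13  ** P4@[20:21]
[22] read 'b'  n13⇒n13 ·f  ** P4@[21:22]
[23] read 'b'  n13⇒n13 ·f  ** P4@[22:23]
[24] read 'a'  n13⇒n4 ·f
[25] read 'a'  n4⇒n4 ·f
[26] read 'c'  n4⇒n3 ·f  ** P1@[26:26]
[27] read 'c'  n3⇒n8  ** P1@[27:27]
[28] read 'd'  n8⇒n9
[29] read 'c'  n9⇒n10  ** P1@[29:29]
[30] read 'c'  n10⇒n11  ** P1@[30:30],P3@[26:30]
[31] read 'b'  n11⇒n12 ·f
[32] read 'a'  n12⇒n4 ·f
[33] read 'b'  n4⇒n5
[34] read 'b'  n5⇒n6  ** P4@[33:34]
[35] read 'b'  n6⇒n7  ** P2@[32:35],P4@[34:35]
[36] read 'd'  n7⇒n1 ·f
[37] read 'd'  n1⇒n2  ** P0@[36:37]
[38] read 'b'  n2⇒n12 ·f
[39] read 'a'  n12⇒n4 ·f
[40] read 'd'  n4⇒n1 ·f
[41] read 'd'  n1⇒n2  ** P0@[40:41]
[42] read 'b'  n2⇒n12 ·f
[43] read 'a'  n12⇒n4 ·f
[44] read 'c'  n4⇒n3 ·f  ** P1@[44:44]
[45] read 'c'  n3⇒n8  ** P1@[45:45]
[46] read 'b'  n8⇒n12 ·f
[47] read 'b'  n12⇒n13  ** P4@[46:47]
[48] read 'c'  n13⇒n3 ·f  ** P1@[48:48]
[49] read 'c'  n3⇒n8  ** P1@[49:49]
[50] read 'd'  n8⇒n9
[51] read 'c'  n9⇒n10  ** P1@[51:51]
[52] read 'c'  n10⇒n11  ** P1@[52:52],P3@[48:52]
[53] read 'b'  n11⇒n12 ·f
[54] read 'd'  n12⇒n1 ·f
[55] read 'a'  n1⇒n4 ·f
[56] read 'd'  n4⇒n1 ·f
[57] read 'a'  n1⇒n4 ·f
[58] read 'c'  n4⇒n3 ·f  ** P1@[58:58]
[59] read 'c'  n3⇒n8  ** P1@[59:59]
[60] read 'd'  n8⇒n9
[61] read 'c'  n9⇒n10  ** P1@[61:61]
[62] read 'c'  n10⇒n11  ** P1@[62:62],P3@[58:62]
[63] read 'a'  n11⇒n4 ·f
[64] read 'd'  n4⇒n1 ·f
[65] read 'd'  n1⇒n2  ** P0@[64:65]
[66] read 'd'  n2⇒n2 ·f  ** P0@[65:66]
[67] read 'b'  n2⇒n12 ·f
[68] read 'd'  n12⇒n1 ·f
[69] read 'd'  n1⇒n2  ** P0@[68:69]

Result: [[4,1],[6,1],[9,4],[10,2],[10,4],[11,4],[13,0],[14,0],[19,1],[21,4],[22,4],[23,4],[26,1],[27,1],[29,1],[30,1],[30,3],[34,4],[35,2],[35,4],[37,0],[41,0],[44,1],[45,1],[47,4],[48,1],[49,1],[51,1],[52,1],[52,3],[58,1],[59,1],[61,1],[62,1],[62,3],[65,0],[66,0],[69,0]]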